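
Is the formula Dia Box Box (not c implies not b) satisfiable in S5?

Satisfiable

1. Dia Box Box (not c implies not b), 0
2. Box Box (not c implies not b), 1
3. Box (not c implies not b), 0
4. Box (not c implies not b), 1
5. not c implies not b, 0
6. not c implies not b, 1
7. not b, 0
8. not b, 1
Accessibility: 0R0, 0R1, 1R0, 1R1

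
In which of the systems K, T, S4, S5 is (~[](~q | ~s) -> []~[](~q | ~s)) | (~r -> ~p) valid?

S5

S5-tableau for the negation ~((~[](~q | ~s) -> []~[](~q | ~s)) | (~r -> ~p)):
1. ~((~[](~q | ~s) -> []~[](~q | ~s)) | (~r -> ~p)), w0
2. ~(~[](~q | ~s) -> []~[](~q | ~s)), w0
3. ~(~r -> ~p), w0
4. ~[](~q | ~s), w0
5. ~[]~[](~q | ~s), w0
6. ~r, w0
7. p, w0
8. ~(~q | ~s), w1
9. q, w1
10. s, w1
11. [](~q | ~s), w2
12. ~q | ~s, w0
13. ~q | ~s, w1
14. ~q | ~s, w2
15. ~s, w0
16. ~s, w1
Accessibility: w0Rw0, w0Rw1, w0Rw2, w1Rw0, w1Rw1, w1Rw2, w2Rw0, w2Rw1, w2Rw2
Branch closes: s and ~s both at w1.
Every branch closes (one shown): valid in S5.
S4-tableau for the negation ~((~[](~q | ~s) -> []~[](~q | ~s)) | (~r -> ~p)):
1. ~((~[](~q | ~s) -> []~[](~q | ~s)) | (~r -> ~p)), w0
2. ~(~[](~q | ~s) -> []~[](~q | ~s)), w0
3. ~(~r -> ~p), w0
4. ~[](~q | ~s), w0
5. ~[]~[](~q | ~s), w0
6. ~r, w0
7. p, w0
8. ~(~q | ~s), w1
9. q, w1
10. s, w1
11. [](~q | ~s), w2
12. ~q | ~s, w2
13. ~s, w2
Accessibility: w0Rw0, w0Rw1, w0Rw2, w1Rw1, w2Rw2
Complete open branch: countermodel on an S4-frame, so not valid in S4, nor in K, T (the same frame is also a K-frame and a T-frame).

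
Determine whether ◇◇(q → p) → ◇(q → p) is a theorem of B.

Tableau for the negation ¬(◇◇(q → p) → ◇(q → p)):
1. ¬(◇◇(q → p) → ◇(q → p)), u
2. ◇◇(q → p), u
3. ¬◇(q → p), u
4. ¬(q → p), u
5. q, u
6. ¬p, u
7. ◇(q → p), v
8. ¬(q → p), v
9. q, v
10. ¬p, v
11. q → p, w
12. p, w
Accessibility: uRu, uRv, vRu, vRv, vRw, wRv, wRw
The negation has an open branch (countermodel exists).

Invalid (countermodel exists)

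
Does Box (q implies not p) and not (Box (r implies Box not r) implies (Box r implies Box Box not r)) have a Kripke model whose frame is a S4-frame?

Unsatisfiable

1. Box (q implies not p) and not (Box (r implies Box not r) implies (Box r implies Box Box not r)), 0
2. Box (q implies not p), 0   [and-rule on 1]
3. not (Box (r implies Box not r) implies (Box r implies Box Box not r)), 0   [and-rule on 1]
4. Box (r implies Box not r), 0   [neg-implies-rule on 3]
5. not (Box r implies Box Box not r), 0   [neg-implies-rule on 3]
6. Box r, 0   [neg-implies-rule on 5]
7. not Box Box not r, 0   [neg-implies-rule on 5]
8. q implies not p, 0   [Box-rule on 2 via 0R0]
9. r implies Box not r, 0   [Box-rule on 4 via 0R0]
10. r, 0   [Box-rule on 6 via 0R0]
11. not p, 0   [implies-rule on 8 (branches; this branch)]
12. Box not r, 0   [implies-rule on 9 (branches; this branch)]
13. not r, 0   [Box-rule on 12 via 0R0]
Accessibility: 0R0
Branch closes: r and not r both at 0.
All branches of the tableau close; one closing branch shown above.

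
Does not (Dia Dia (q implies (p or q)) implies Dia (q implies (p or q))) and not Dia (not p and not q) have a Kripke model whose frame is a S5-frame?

1. not (Dia Dia (q implies (p or q)) implies Dia (q implies (p or q))) and not Dia (not p and not q), u
2. not (Dia Dia (q implies (p or q)) implies Dia (q implies (p or q))), u   [and-rule on 1]
3. not Dia (not p and not q), u   [and-rule on 1]
4. Dia Dia (q implies (p or q)), u   [neg-implies-rule on 2]
5. not Dia (q implies (p or q)), u   [neg-implies-rule on 2]
6. not (not p and not q), u   [neg-Dia-rule on 3 via uRu]
7. not (q implies (p or q)), u   [neg-Dia-rule on 5 via uRu]
8. q, u   [neg-implies-rule on 7]
9. not (p or q), u   [neg-implies-rule on 7]
10. not p, u   [neg-or-rule on 9]
11. not q, u   [neg-or-rule on 9]
Accessibility: uRu
Branch closes: q and not q both at u.
Every branch closes; the branch above is one of them.

No, unsatisfiable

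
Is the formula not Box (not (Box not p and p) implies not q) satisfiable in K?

1. not Box (not (Box not p and p) implies not q), u
2. not (not (Box not p and p) implies not q), v
3. not (Box not p and p), v
4. q, v
5. not p, v
Accessibility: uRv

Yes, satisfiable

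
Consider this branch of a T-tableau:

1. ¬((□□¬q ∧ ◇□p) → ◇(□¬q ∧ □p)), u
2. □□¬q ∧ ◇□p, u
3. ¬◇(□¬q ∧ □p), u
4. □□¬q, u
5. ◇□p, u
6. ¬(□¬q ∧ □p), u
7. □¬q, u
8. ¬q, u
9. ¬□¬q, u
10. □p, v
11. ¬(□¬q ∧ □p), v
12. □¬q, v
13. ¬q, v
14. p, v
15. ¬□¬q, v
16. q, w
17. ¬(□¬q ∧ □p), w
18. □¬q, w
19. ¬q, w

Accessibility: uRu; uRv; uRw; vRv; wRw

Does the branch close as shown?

Yes, closed

Both q and ¬q appear at w.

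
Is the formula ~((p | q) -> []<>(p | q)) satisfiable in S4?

Satisfiable (open branch found)

1. ~((p | q) -> []<>(p | q)), 0
2. p | q, 0
3. ~[]<>(p | q), 0
4. q, 0
5. ~<>(p | q), 1
6. ~(p | q), 1
7. ~p, 1
8. ~q, 1
Accessibility: 0R0, 0R1, 1R1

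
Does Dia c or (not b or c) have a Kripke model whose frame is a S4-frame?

Satisfiable

1. Dia c or (not b or c), w0
2. not b or c, w0   [or-rule on 1 (branches; this branch)]
3. c, w0   [or-rule on 2 (branches; this branch)]
Accessibility: w0Rw0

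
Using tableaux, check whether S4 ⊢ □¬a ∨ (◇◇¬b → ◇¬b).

Tableau for the negation ¬(□¬a ∨ (◇◇¬b → ◇¬b)):
1. ¬(□¬a ∨ (◇◇¬b → ◇¬b)), u
2. ¬□¬a, u
3. ¬(◇◇¬b → ◇¬b), u
4. ◇◇¬b, u
5. ¬◇¬b, u
6. b, u
7. a, v
8. b, v
9. ◇¬b, w
10. b, w
11. ¬b, x
12. b, x
Accessibility: uRu, uRv, uRw, uRx, vRv, wRw, wRx, xRx
Branch closes: b and ¬b both at x.
All branches of the negation close; one closing branch shown above.

Valid in S4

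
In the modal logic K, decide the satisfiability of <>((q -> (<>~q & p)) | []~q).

Satisfiable (open branch found)

1. <>((q -> (<>~q & p)) | []~q), u
2. (q -> (<>~q & p)) | []~q, v
3. []~q, v
Accessibility: uRv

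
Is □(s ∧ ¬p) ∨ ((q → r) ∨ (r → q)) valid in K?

Tableau for the negation ¬(□(s ∧ ¬p) ∨ ((q → r) ∨ (r → q))):
1. ¬(□(s ∧ ¬p) ∨ ((q → r) ∨ (r → q))), w0
2. ¬□(s ∧ ¬p), w0   [¬∨-rule on 1]
3. ¬((q → r) ∨ (r → q)), w0   [¬∨-rule on 1]
4. ¬(q → r), w0   [¬∨-rule on 3]
5. ¬(r → q), w0   [¬∨-rule on 3]
6. q, w0   [¬→-rule on 4]
7. ¬r, w0   [¬→-rule on 4]
8. r, w0   [¬→-rule on 5]
9. ¬q, w0   [¬→-rule on 5]
Branch closes: r and ¬r both at w0.
Every branch of the negation's tableau closes; the branch above is one of them.

Valid in K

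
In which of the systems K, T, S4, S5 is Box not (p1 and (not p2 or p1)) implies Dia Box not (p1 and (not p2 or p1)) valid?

K-tableau for the negation not (Box not (p1 and (not p2 or p1)) implies Dia Box not (p1 and (not p2 or p1))):
1. not (Box not (p1 and (not p2 or p1)) implies Dia Box not (p1 and (not p2 or p1))), u
2. Box not (p1 and (not p2 or p1)), u
3. not Dia Box not (p1 and (not p2 or p1)), u
Complete open branch: countermodel on a K-frame, so not valid in K.
T-tableau for the negation not (Box not (p1 and (not p2 or p1)) implies Dia Box not (p1 and (not p2 or p1))):
1. not (Box not (p1 and (not p2 or p1)) implies Dia Box not (p1 and (not p2 or p1))), u
2. Box not (p1 and (not p2 or p1)), u
3. not Dia Box not (p1 and (not p2 or p1)), u
4. not (p1 and (not p2 or p1)), u
5. not Box not (p1 and (not p2 or p1)), u
6. not (not p2 or p1), u
7. p2, u
8. not p1, u
9. p1 and (not p2 or p1), v
10. p1, v
11. not p2 or p1, v
12. not (p1 and (not p2 or p1)), v
13. not Box not (p1 and (not p2 or p1)), v
14. not (not p2 or p1), v
15. p2, v
16. not p1, v
Accessibility: uRu, uRv, vRv
Branch closes: p1 and not p1 both at v.
Every branch closes (one shown): valid in T, hence also in S4, S5 (every theorem of T is a theorem of S4 and S5).

T, S4, S5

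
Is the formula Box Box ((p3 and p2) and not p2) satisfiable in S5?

Unsatisfiable (every branch closes)

1. Box Box ((p3 and p2) and not p2), u
2. Box ((p3 and p2) and not p2), u   [Box-rule on 1 via uRu]
3. (p3 and p2) and not p2, u   [Box-rule on 2 via uRu]
4. p3 and p2, u   [and-rule on 3]
5. not p2, u   [and-rule on 3]
6. p3, u   [and-rule on 4]
7. p2, u   [and-rule on 4]
Accessibility: uRu
Branch closes: p2 and not p2 both at u.
(One branch shown.) All branches close.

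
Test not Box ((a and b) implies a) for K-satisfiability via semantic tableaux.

1. not Box ((a and b) implies a), u
2. not ((a and b) implies a), v
3. a and b, v
4. not a, v
5. a, v
6. b, v
Accessibility: uRv
Branch closes: a and not a both at v.
Every branch closes; the branch above is one of them.

Unsatisfiable (every branch closes)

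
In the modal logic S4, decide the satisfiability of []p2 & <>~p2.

Unsatisfiable (every branch closes)

1. []p2 & <>~p2, w0
2. []p2, w0
3. <>~p2, w0
4. p2, w0
5. ~p2, w1
6. p2, w1
Accessibility: w0Rw0, w0Rw1, w1Rw1
Branch closes: p2 and ~p2 both at w1.
(One branch shown.) All branches close.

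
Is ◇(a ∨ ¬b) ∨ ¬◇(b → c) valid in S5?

Tableau for the negation ¬(◇(a ∨ ¬b) ∨ ¬◇(b → c)):
1. ¬(◇(a ∨ ¬b) ∨ ¬◇(b → c)), 0
2. ¬◇(a ∨ ¬b), 0   [¬∨-rule on 1]
3. ◇(b → c), 0   [¬∨-rule on 1]
4. ¬(a ∨ ¬b), 0   [¬◇-rule on 2 via 0R0]
5. ¬a, 0   [¬∨-rule on 4]
6. b, 0   [¬∨-rule on 4]
7. b → c, 1   [◇-rule on 3: fresh world 1, 0R1]
8. ¬(a ∨ ¬b), 1   [¬◇-rule on 2 via 0R1]
9. ¬a, 1   [¬∨-rule on 8]
10. b, 1   [¬∨-rule on 8]
11. c, 1   [→-rule on 7 (branches; this branch)]
Accessibility: 0R0, 0R1, 1R0, 1R1
The negation has an open branch (countermodel exists).

Invalid (countermodel exists)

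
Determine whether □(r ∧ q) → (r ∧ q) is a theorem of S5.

Valid

Tableau for the negation ¬(□(r ∧ q) → (r ∧ q)):
1. ¬(□(r ∧ q) → (r ∧ q)), 0
2. □(r ∧ q), 0   [¬→-rule on 1]
3. ¬(r ∧ q), 0   [¬→-rule on 1]
4. r ∧ q, 0   [□-rule on 2 via 0R0]
5. r, 0   [∧-rule on 4]
6. q, 0   [∧-rule on 4]
7. ¬q, 0   [¬∧-rule on 3 (branches; this branch)]
Accessibility: 0R0
Branch closes: q and ¬q both at 0.
All branches of the negation close; one closing branch shown above.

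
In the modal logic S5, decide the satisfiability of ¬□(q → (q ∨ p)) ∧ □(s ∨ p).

No, unsatisfiable

1. ¬□(q → (q ∨ p)) ∧ □(s ∨ p), u
2. ¬□(q → (q ∨ p)), u
3. □(s ∨ p), u
4. s ∨ p, u
5. p, u
6. ¬(q → (q ∨ p)), v
7. q, v
8. ¬(q ∨ p), v
9. ¬q, v
10. ¬p, v
Accessibility: uRu, uRv, vRu, vRv
Branch closes: q and ¬q both at v.
(One branch shown.) All branches close.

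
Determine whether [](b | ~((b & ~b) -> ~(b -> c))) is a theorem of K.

Tableau for the negation ~[](b | ~((b & ~b) -> ~(b -> c))):
1. ~[](b | ~((b & ~b) -> ~(b -> c))), w0
2. ~(b | ~((b & ~b) -> ~(b -> c))), w1   [~[]-rule on 1: fresh world w1, w0Rw1]
3. ~b, w1   [~|-rule on 2]
4. (b & ~b) -> ~(b -> c), w1   [~|-rule on 2]
5. ~(b & ~b), w1   [->-rule on 4 (branches; this branch)]
Accessibility: w0Rw1
The negation has an open branch (countermodel exists).

No, not valid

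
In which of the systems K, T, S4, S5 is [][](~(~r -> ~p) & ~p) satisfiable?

K

T-tableau for the formula:
1. [][](~(~r -> ~p) & ~p), 0
2. [](~(~r -> ~p) & ~p), 0
3. ~(~r -> ~p) & ~p, 0
4. ~(~r -> ~p), 0
5. ~p, 0
6. ~r, 0
7. p, 0
Accessibility: 0R0
Branch closes: p and ~p both at 0.
Every branch closes (one shown): unsatisfiable in T, hence also in S4, S5 (every S4/S5-frame is a T-frame).
K-tableau for the formula:
1. [][](~(~r -> ~p) & ~p), 0
Complete open branch: satisfiable in K.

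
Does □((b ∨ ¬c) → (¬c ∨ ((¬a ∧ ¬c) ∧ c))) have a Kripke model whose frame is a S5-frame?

1. □((b ∨ ¬c) → (¬c ∨ ((¬a ∧ ¬c) ∧ c))), w0
2. (b ∨ ¬c) → (¬c ∨ ((¬a ∧ ¬c) ∧ c)), w0
3. ¬c ∨ ((¬a ∧ ¬c) ∧ c), w0
4. ¬c, w0
Accessibility: w0Rw0

Yes, satisfiable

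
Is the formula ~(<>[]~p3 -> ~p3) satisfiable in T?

Satisfiable

1. ~(<>[]~p3 -> ~p3), 0
2. <>[]~p3, 0   [~->-rule on 1]
3. p3, 0   [~->-rule on 1]
4. []~p3, 1   [<>-rule on 2: fresh world 1, 0R1]
5. ~p3, 1   [[]-rule on 4 via 1R1]
Accessibility: 0R0, 0R1, 1R1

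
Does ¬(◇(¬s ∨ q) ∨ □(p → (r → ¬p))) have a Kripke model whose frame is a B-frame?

Satisfiable

1. ¬(◇(¬s ∨ q) ∨ □(p → (r → ¬p))), 0
2. ¬◇(¬s ∨ q), 0   [¬∨-rule on 1]
3. ¬□(p → (r → ¬p)), 0   [¬∨-rule on 1]
4. ¬(¬s ∨ q), 0   [¬◇-rule on 2 via 0R0]
5. s, 0   [¬∨-rule on 4]
6. ¬q, 0   [¬∨-rule on 4]
7. ¬(p → (r → ¬p)), 1   [¬□-rule on 3: fresh world 1, 0R1]
8. p, 1   [¬→-rule on 7]
9. ¬(r → ¬p), 1   [¬→-rule on 7]
10. r, 1   [¬→-rule on 9]
11. ¬(¬s ∨ q), 1   [¬◇-rule on 2 via 0R1]
12. s, 1   [¬∨-rule on 11]
13. ¬q, 1   [¬∨-rule on 11]
Accessibility: 0R0, 0R1, 1R0, 1R1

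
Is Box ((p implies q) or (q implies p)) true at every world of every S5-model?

Yes, valid

Tableau for the negation not Box ((p implies q) or (q implies p)):
1. not Box ((p implies q) or (q implies p)), u
2. not ((p implies q) or (q implies p)), v
3. not (p implies q), v
4. not (q implies p), v
5. p, v
6. not q, v
7. q, v
8. not p, v
Accessibility: uRu, uRv, vRu, vRv
Branch closes: q and not q both at v.
Every branch of the negation's tableau closes; the branch above is one of them.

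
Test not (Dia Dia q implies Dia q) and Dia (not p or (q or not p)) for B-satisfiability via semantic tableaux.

Satisfiable

1. not (Dia Dia q implies Dia q) and Dia (not p or (q or not p)), u
2. not (Dia Dia q implies Dia q), u
3. Dia (not p or (q or not p)), u
4. Dia Dia q, u
5. not Dia q, u
6. not q, u
7. not p or (q or not p), v
8. not q, v
9. q or not p, v
10. not p, v
11. Dia q, w
12. not q, w
13. q, x
Accessibility: uRu, uRv, uRw, vRu, vRv, wRu, wRw, wRx, xRw, xRx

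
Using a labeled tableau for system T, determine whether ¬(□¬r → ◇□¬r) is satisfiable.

Unsatisfiable

1. ¬(□¬r → ◇□¬r), w0
2. □¬r, w0   [¬→-rule on 1]
3. ¬◇□¬r, w0   [¬→-rule on 1]
4. ¬r, w0   [□-rule on 2 via w0Rw0]
5. ¬□¬r, w0   [¬◇-rule on 3 via w0Rw0]
6. r, w1   [¬□-rule on 5: fresh world w1, w0Rw1]
7. ¬r, w1   [□-rule on 2 via w0Rw1]
Accessibility: w0Rw0, w0Rw1, w1Rw1
Branch closes: r and ¬r both at w1.
Every branch closes; the branch above is one of them.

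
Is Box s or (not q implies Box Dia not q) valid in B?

Yes, valid

Tableau for the negation not (Box s or (not q implies Box Dia not q)):
1. not (Box s or (not q implies Box Dia not q)), u
2. not Box s, u   [neg-or-rule on 1]
3. not (not q implies Box Dia not q), u   [neg-or-rule on 1]
4. not q, u   [neg-implies-rule on 3]
5. not Box Dia not q, u   [neg-implies-rule on 3]
6. not s, v   [neg-Box-rule on 2: fresh world v, uRv]
7. not Dia not q, w   [neg-Box-rule on 5: fresh world w, uRw]
8. q, u   [neg-Dia-rule on 7 via wRu]
Accessibility: uRu, uRv, uRw, vRu, vRv, wRu, wRw
Branch closes: q and not q both at u.
All branches of the negation close; one closing branch shown above.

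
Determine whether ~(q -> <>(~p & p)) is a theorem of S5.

Tableau for the negation q -> <>(~p & p):
1. q -> <>(~p & p), 0
2. ~q, 0   [->-rule on 1 (branches; this branch)]
Accessibility: 0R0
The negation has an open branch (countermodel exists).

Invalid (countermodel exists)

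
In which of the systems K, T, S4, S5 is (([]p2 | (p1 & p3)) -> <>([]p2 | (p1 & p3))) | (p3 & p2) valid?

T-tableau for the negation ~((([]p2 | (p1 & p3)) -> <>([]p2 | (p1 & p3))) | (p3 & p2)):
1. ~((([]p2 | (p1 & p3)) -> <>([]p2 | (p1 & p3))) | (p3 & p2)), 0
2. ~(([]p2 | (p1 & p3)) -> <>([]p2 | (p1 & p3))), 0
3. ~(p3 & p2), 0
4. []p2 | (p1 & p3), 0
5. ~<>([]p2 | (p1 & p3)), 0
6. ~([]p2 | (p1 & p3)), 0
7. ~[]p2, 0
8. ~(p1 & p3), 0
9. ~p3, 0
10. []p2, 0
11. p2, 0
12. ~p2, 1
13. ~([]p2 | (p1 & p3)), 1
14. ~[]p2, 1
15. ~(p1 & p3), 1
16. p2, 1
Accessibility: 0R0, 0R1, 1R1
Branch closes: p2 and ~p2 both at 1.
Every branch closes (one shown): valid in T, hence also in S4, S5 (every theorem of T is a theorem of S4 and S5).
K-tableau for the negation ~((([]p2 | (p1 & p3)) -> <>([]p2 | (p1 & p3))) | (p3 & p2)):
1. ~((([]p2 | (p1 & p3)) -> <>([]p2 | (p1 & p3))) | (p3 & p2)), 0
2. ~(([]p2 | (p1 & p3)) -> <>([]p2 | (p1 & p3))), 0
3. ~(p3 & p2), 0
4. []p2 | (p1 & p3), 0
5. ~<>([]p2 | (p1 & p3)), 0
6. ~p2, 0
7. p1 & p3, 0
8. p1, 0
9. p3, 0
Complete open branch: countermodel on a K-frame, so not valid in K.

T, S4, S5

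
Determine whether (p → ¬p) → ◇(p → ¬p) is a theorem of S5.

Tableau for the negation ¬((p → ¬p) → ◇(p → ¬p)):
1. ¬((p → ¬p) → ◇(p → ¬p)), 0
2. p → ¬p, 0
3. ¬◇(p → ¬p), 0
4. ¬(p → ¬p), 0
5. p, 0
6. ¬p, 0
Accessibility: 0R0
Branch closes: p and ¬p both at 0.
All branches of the negation close; one closing branch shown above.

Valid in S5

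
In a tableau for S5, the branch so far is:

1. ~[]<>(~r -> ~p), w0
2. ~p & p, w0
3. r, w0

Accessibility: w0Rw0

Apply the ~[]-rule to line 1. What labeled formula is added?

a fresh world w1 with w0Rw1, and ~<>(~r -> ~p) at w1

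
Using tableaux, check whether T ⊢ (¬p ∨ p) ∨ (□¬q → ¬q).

Valid in T

Tableau for the negation ¬((¬p ∨ p) ∨ (□¬q → ¬q)):
1. ¬((¬p ∨ p) ∨ (□¬q → ¬q)), w0
2. ¬(¬p ∨ p), w0   [¬∨-rule on 1]
3. ¬(□¬q → ¬q), w0   [¬∨-rule on 1]
4. p, w0   [¬∨-rule on 2]
5. ¬p, w0   [¬∨-rule on 2]
Accessibility: w0Rw0
Branch closes: p and ¬p both at w0.
All branches of the negation close; one closing branch shown above.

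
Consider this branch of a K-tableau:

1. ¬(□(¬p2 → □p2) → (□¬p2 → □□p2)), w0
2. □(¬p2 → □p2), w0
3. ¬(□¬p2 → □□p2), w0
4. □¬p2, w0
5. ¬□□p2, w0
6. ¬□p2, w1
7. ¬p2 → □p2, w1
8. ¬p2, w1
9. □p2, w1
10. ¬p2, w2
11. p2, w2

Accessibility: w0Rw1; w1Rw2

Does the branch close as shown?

Both p2 and ¬p2 appear at w2.

Closed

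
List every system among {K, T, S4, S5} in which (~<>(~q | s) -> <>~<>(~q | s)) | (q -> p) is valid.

K-tableau for the negation ~((~<>(~q | s) -> <>~<>(~q | s)) | (q -> p)):
1. ~((~<>(~q | s) -> <>~<>(~q | s)) | (q -> p)), w0
2. ~(~<>(~q | s) -> <>~<>(~q | s)), w0
3. ~(q -> p), w0
4. ~<>(~q | s), w0
5. ~<>~<>(~q | s), w0
6. q, w0
7. ~p, w0
Complete open branch: countermodel on a K-frame, so not valid in K.
T-tableau for the negation ~((~<>(~q | s) -> <>~<>(~q | s)) | (q -> p)):
1. ~((~<>(~q | s) -> <>~<>(~q | s)) | (q -> p)), w0
2. ~(~<>(~q | s) -> <>~<>(~q | s)), w0
3. ~(q -> p), w0
4. ~<>(~q | s), w0
5. ~<>~<>(~q | s), w0
6. q, w0
7. ~p, w0
8. ~(~q | s), w0
9. ~s, w0
10. <>(~q | s), w0
11. ~q | s, w1
12. ~(~q | s), w1
13. q, w1
14. ~s, w1
15. <>(~q | s), w1
16. s, w1
Accessibility: w0Rw0, w0Rw1, w1Rw1
Branch closes: s and ~s both at w1.
Every branch closes (one shown): valid in T, hence also in S4, S5 (every theorem of T is a theorem of S4 and S5).

T, S4, S5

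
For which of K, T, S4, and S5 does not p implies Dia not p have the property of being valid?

K-tableau for the negation not (not p implies Dia not p):
1. not (not p implies Dia not p), 0
2. not p, 0
3. not Dia not p, 0
Complete open branch: countermodel on a K-frame, so not valid in K.
T-tableau for the negation not (not p implies Dia not p):
1. not (not p implies Dia not p), 0
2. not p, 0
3. not Dia not p, 0
4. p, 0
Accessibility: 0R0
Branch closes: p and not p both at 0.
Every branch closes (one shown): valid in T, hence also in S4, S5 (every theorem of T is a theorem of S4 and S5).

T, S4, S5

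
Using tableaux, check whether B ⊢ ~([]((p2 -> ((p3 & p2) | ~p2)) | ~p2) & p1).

Tableau for the negation []((p2 -> ((p3 & p2) | ~p2)) | ~p2) & p1:
1. []((p2 -> ((p3 & p2) | ~p2)) | ~p2) & p1, u
2. []((p2 -> ((p3 & p2) | ~p2)) | ~p2), u
3. p1, u
4. (p2 -> ((p3 & p2) | ~p2)) | ~p2, u
5. ~p2, u
Accessibility: uRu
The negation has an open branch (countermodel exists).

Invalid (countermodel exists)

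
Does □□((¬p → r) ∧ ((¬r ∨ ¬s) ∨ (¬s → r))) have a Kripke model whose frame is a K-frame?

Yes, satisfiable

1. □□((¬p → r) ∧ ((¬r ∨ ¬s) ∨ (¬s → r))), w0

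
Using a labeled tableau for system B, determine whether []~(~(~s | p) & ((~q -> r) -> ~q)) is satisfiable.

1. []~(~(~s | p) & ((~q -> r) -> ~q)), u
2. ~(~(~s | p) & ((~q -> r) -> ~q)), u
3. ~((~q -> r) -> ~q), u
4. ~q -> r, u
5. q, u
6. r, u
Accessibility: uRu

Satisfiable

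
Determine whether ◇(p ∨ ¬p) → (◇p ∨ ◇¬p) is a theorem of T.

Tableau for the negation ¬(◇(p ∨ ¬p) → (◇p ∨ ◇¬p)):
1. ¬(◇(p ∨ ¬p) → (◇p ∨ ◇¬p)), u
2. ◇(p ∨ ¬p), u
3. ¬(◇p ∨ ◇¬p), u
4. ¬◇p, u
5. ¬◇¬p, u
6. ¬p, u
7. p, u
Accessibility: uRu
Branch closes: p and ¬p both at u.
Every branch of the negation's tableau closes; the branch above is one of them.

Yes, valid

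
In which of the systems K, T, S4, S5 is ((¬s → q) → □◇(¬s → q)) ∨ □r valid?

S5

S4-tableau for the negation ¬(((¬s → q) → □◇(¬s → q)) ∨ □r):
1. ¬(((¬s → q) → □◇(¬s → q)) ∨ □r), 0
2. ¬((¬s → q) → □◇(¬s → q)), 0   [¬∨-rule on 1]
3. ¬□r, 0   [¬∨-rule on 1]
4. ¬s → q, 0   [¬→-rule on 2]
5. ¬□◇(¬s → q), 0   [¬→-rule on 2]
6. q, 0   [→-rule on 4 (branches; this branch)]
7. ¬r, 1   [¬□-rule on 3: fresh world 1, 0R1]
8. ¬◇(¬s → q), 2   [¬□-rule on 5: fresh world 2, 0R2]
9. ¬(¬s → q), 2   [¬◇-rule on 8 via 2R2]
10. ¬s, 2   [¬→-rule on 9]
11. ¬q, 2   [¬→-rule on 9]
Accessibility: 0R0, 0R1, 0R2, 1R1, 2R2
Complete open branch: countermodel on an S4-frame, so not valid in S4, nor in K, T (the same frame is also a K-frame and a T-frame).
S5-tableau for the negation ¬(((¬s → q) → □◇(¬s → q)) ∨ □r):
1. ¬(((¬s → q) → □◇(¬s → q)) ∨ □r), 0
2. ¬((¬s → q) → □◇(¬s → q)), 0   [¬∨-rule on 1]
3. ¬□r, 0   [¬∨-rule on 1]
4. ¬s → q, 0   [¬→-rule on 2]
5. ¬□◇(¬s → q), 0   [¬→-rule on 2]
6. q, 0   [→-rule on 4 (branches; this branch)]
7. ¬r, 1   [¬□-rule on 3: fresh world 1, 0R1]
8. ¬◇(¬s → q), 2   [¬□-rule on 5: fresh world 2, 0R2]
9. ¬(¬s → q), 0   [¬◇-rule on 8 via 2R0]
10. ¬s, 0   [¬→-rule on 9]
11. ¬q, 0   [¬→-rule on 9]
Accessibility: 0R0, 0R1, 0R2, 1R0, 1R1, 1R2, 2R0, 2R1, 2R2
Branch closes: q and ¬q both at 0.
Every branch closes (one shown): valid in S5.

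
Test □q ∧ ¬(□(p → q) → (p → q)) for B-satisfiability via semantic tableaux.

1. □q ∧ ¬(□(p → q) → (p → q)), 0
2. □q, 0   [∧-rule on 1]
3. ¬(□(p → q) → (p → q)), 0   [∧-rule on 1]
4. □(p → q), 0   [¬→-rule on 3]
5. ¬(p → q), 0   [¬→-rule on 3]
6. p, 0   [¬→-rule on 5]
7. ¬q, 0   [¬→-rule on 5]
8. q, 0   [□-rule on 2 via 0R0]
Accessibility: 0R0
Branch closes: q and ¬q both at 0.
All branches of the tableau close; one closing branch shown above.

Unsatisfiable (every branch closes)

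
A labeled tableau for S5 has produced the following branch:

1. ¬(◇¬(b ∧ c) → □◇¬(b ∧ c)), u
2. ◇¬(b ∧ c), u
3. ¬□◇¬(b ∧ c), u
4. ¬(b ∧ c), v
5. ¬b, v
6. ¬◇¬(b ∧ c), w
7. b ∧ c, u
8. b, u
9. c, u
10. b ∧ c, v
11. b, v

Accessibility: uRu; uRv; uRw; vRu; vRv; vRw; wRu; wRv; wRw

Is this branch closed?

Closed

Both b and ¬b appear at v.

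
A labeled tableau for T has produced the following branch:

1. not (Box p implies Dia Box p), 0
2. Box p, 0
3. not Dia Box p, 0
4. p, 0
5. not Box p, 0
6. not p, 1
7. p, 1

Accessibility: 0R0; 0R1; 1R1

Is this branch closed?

Closed

Both p and not p appear at 1.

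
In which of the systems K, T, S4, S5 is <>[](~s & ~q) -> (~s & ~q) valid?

S5

S4-tableau for the negation ~(<>[](~s & ~q) -> (~s & ~q)):
1. ~(<>[](~s & ~q) -> (~s & ~q)), w0
2. <>[](~s & ~q), w0
3. ~(~s & ~q), w0
4. q, w0
5. [](~s & ~q), w1
6. ~s & ~q, w1
7. ~s, w1
8. ~q, w1
Accessibility: w0Rw0, w0Rw1, w1Rw1
Complete open branch: countermodel on an S4-frame, so not valid in S4, nor in K, T (the same frame is also a K-frame and a T-frame).
S5-tableau for the negation ~(<>[](~s & ~q) -> (~s & ~q)):
1. ~(<>[](~s & ~q) -> (~s & ~q)), w0
2. <>[](~s & ~q), w0
3. ~(~s & ~q), w0
4. q, w0
5. [](~s & ~q), w1
6. ~s & ~q, w0
7. ~s, w0
8. ~q, w0
Accessibility: w0Rw0, w0Rw1, w1Rw0, w1Rw1
Branch closes: q and ~q both at w0.
Every branch closes (one shown): valid in S5.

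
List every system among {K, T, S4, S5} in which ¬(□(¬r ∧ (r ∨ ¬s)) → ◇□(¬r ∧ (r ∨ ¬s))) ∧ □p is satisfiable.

K

K-tableau for the formula:
1. ¬(□(¬r ∧ (r ∨ ¬s)) → ◇□(¬r ∧ (r ∨ ¬s))) ∧ □p, 0
2. ¬(□(¬r ∧ (r ∨ ¬s)) → ◇□(¬r ∧ (r ∨ ¬s))), 0
3. □p, 0
4. □(¬r ∧ (r ∨ ¬s)), 0
5. ¬◇□(¬r ∧ (r ∨ ¬s)), 0
Complete open branch: satisfiable in K.
T-tableau for the formula:
1. ¬(□(¬r ∧ (r ∨ ¬s)) → ◇□(¬r ∧ (r ∨ ¬s))) ∧ □p, 0
2. ¬(□(¬r ∧ (r ∨ ¬s)) → ◇□(¬r ∧ (r ∨ ¬s))), 0
3. □p, 0
4. □(¬r ∧ (r ∨ ¬s)), 0
5. ¬◇□(¬r ∧ (r ∨ ¬s)), 0
6. p, 0
7. ¬r ∧ (r ∨ ¬s), 0
8. ¬r, 0
9. r ∨ ¬s, 0
10. ¬□(¬r ∧ (r ∨ ¬s)), 0
11. ¬s, 0
12. ¬(¬r ∧ (r ∨ ¬s)), 1
13. p, 1
14. ¬r ∧ (r ∨ ¬s), 1
15. ¬r, 1
16. r ∨ ¬s, 1
17. ¬□(¬r ∧ (r ∨ ¬s)), 1
18. ¬(r ∨ ¬s), 1
19. s, 1
20. ¬s, 1
Accessibility: 0R0, 0R1, 1R1
Branch closes: s and ¬s both at 1.
Every branch closes (one shown): unsatisfiable in T, hence also in S4, S5 (every S4/S5-frame is a T-frame).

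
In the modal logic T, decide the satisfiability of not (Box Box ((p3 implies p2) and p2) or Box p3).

1. not (Box Box ((p3 implies p2) and p2) or Box p3), w0
2. not Box Box ((p3 implies p2) and p2), w0   [neg-or-rule on 1]
3. not Box p3, w0   [neg-or-rule on 1]
4. not Box ((p3 implies p2) and p2), w1   [neg-Box-rule on 2: fresh world w1, w0Rw1]
5. not p3, w2   [neg-Box-rule on 3: fresh world w2, w0Rw2]
6. not ((p3 implies p2) and p2), w3   [neg-Box-rule on 4: fresh world w3, w1Rw3]
7. not p2, w3   [neg-and-rule on 6 (branches; this branch)]
Accessibility: w0Rw0, w0Rw1, w0Rw2, w1Rw1, w1Rw3, w2Rw2, w3Rw3

Satisfiable (open branch found)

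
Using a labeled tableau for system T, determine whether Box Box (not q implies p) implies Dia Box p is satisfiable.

1. Box Box (not q implies p) implies Dia Box p, 0
2. Dia Box p, 0
3. Box p, 1
4. p, 1
Accessibility: 0R0, 0R1, 1R1

Satisfiable (open branch found)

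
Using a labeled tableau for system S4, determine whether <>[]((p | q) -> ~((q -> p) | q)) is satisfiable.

1. <>[]((p | q) -> ~((q -> p) | q)), u
2. []((p | q) -> ~((q -> p) | q)), v   [<>-rule on 1: fresh world v, uRv]
3. (p | q) -> ~((q -> p) | q), v   [[]-rule on 2 via vRv]
4. ~(p | q), v   [->-rule on 3 (branches; this branch)]
5. ~p, v   [~|-rule on 4]
6. ~q, v   [~|-rule on 4]
Accessibility: uRu, uRv, vRv

Satisfiable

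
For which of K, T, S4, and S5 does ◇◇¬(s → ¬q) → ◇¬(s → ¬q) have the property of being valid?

S4, S5

T-tableau for the negation ¬(◇◇¬(s → ¬q) → ◇¬(s → ¬q)):
1. ¬(◇◇¬(s → ¬q) → ◇¬(s → ¬q)), u
2. ◇◇¬(s → ¬q), u
3. ¬◇¬(s → ¬q), u
4. s → ¬q, u
5. ¬q, u
6. ◇¬(s → ¬q), v
7. s → ¬q, v
8. ¬q, v
9. ¬(s → ¬q), w
10. s, w
11. q, w
Accessibility: uRu, uRv, vRv, vRw, wRw
Complete open branch: countermodel on a T-frame, so not valid in T, nor in K (the same frame is also a K-frame).
S4-tableau for the negation ¬(◇◇¬(s → ¬q) → ◇¬(s → ¬q)):
1. ¬(◇◇¬(s → ¬q) → ◇¬(s → ¬q)), u
2. ◇◇¬(s → ¬q), u
3. ¬◇¬(s → ¬q), u
4. s → ¬q, u
5. ¬q, u
6. ◇¬(s → ¬q), v
7. s → ¬q, v
8. ¬q, v
9. ¬(s → ¬q), w
10. s, w
11. q, w
12. s → ¬q, w
13. ¬q, w
Accessibility: uRu, uRv, uRw, vRv, vRw, wRw
Branch closes: q and ¬q both at w.
Every branch closes (one shown): valid in S4, hence also in S5 (every theorem of S4 is a theorem of S5).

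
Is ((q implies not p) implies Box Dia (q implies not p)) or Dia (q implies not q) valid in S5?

Valid in S5

Tableau for the negation not (((q implies not p) implies Box Dia (q implies not p)) or Dia (q implies not q)):
1. not (((q implies not p) implies Box Dia (q implies not p)) or Dia (q implies not q)), u
2. not ((q implies not p) implies Box Dia (q implies not p)), u
3. not Dia (q implies not q), u
4. q implies not p, u
5. not Box Dia (q implies not p), u
6. not (q implies not q), u
7. q, u
8. not p, u
9. not Dia (q implies not p), v
10. not (q implies not q), v
11. q, v
12. not (q implies not p), u
13. p, u
Accessibility: uRu, uRv, vRu, vRv
Branch closes: p and not p both at u.
Every branch of the negation's tableau closes; the branch above is one of them.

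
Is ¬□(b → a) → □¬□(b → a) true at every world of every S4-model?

Not valid

Tableau for the negation ¬(¬□(b → a) → □¬□(b → a)):
1. ¬(¬□(b → a) → □¬□(b → a)), 0
2. ¬□(b → a), 0   [¬→-rule on 1]
3. ¬□¬□(b → a), 0   [¬→-rule on 1]
4. ¬(b → a), 1   [¬□-rule on 2: fresh world 1, 0R1]
5. b, 1   [¬→-rule on 4]
6. ¬a, 1   [¬→-rule on 4]
7. □(b → a), 2   [¬□-rule on 3: fresh world 2, 0R2]
8. b → a, 2   [□-rule on 7 via 2R2]
9. a, 2   [→-rule on 8 (branches; this branch)]
Accessibility: 0R0, 0R1, 0R2, 1R1, 2R2
The negation has an open branch (countermodel exists).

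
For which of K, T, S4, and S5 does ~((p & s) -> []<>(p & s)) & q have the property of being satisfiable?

K, T, S4

S4-tableau for the formula:
1. ~((p & s) -> []<>(p & s)) & q, u
2. ~((p & s) -> []<>(p & s)), u   [&-rule on 1]
3. q, u   [&-rule on 1]
4. p & s, u   [~->-rule on 2]
5. ~[]<>(p & s), u   [~->-rule on 2]
6. p, u   [&-rule on 4]
7. s, u   [&-rule on 4]
8. ~<>(p & s), v   [~[]-rule on 5: fresh world v, uRv]
9. ~(p & s), v   [~<>-rule on 8 via vRv]
10. ~s, v   [~&-rule on 9 (branches; this branch)]
Accessibility: uRu, uRv, vRv
Complete open branch: satisfiable in S4, hence also in K, T (this S4-model is also a K-model and a T-model).
S5-tableau for the formula:
1. ~((p & s) -> []<>(p & s)) & q, u
2. ~((p & s) -> []<>(p & s)), u   [&-rule on 1]
3. q, u   [&-rule on 1]
4. p & s, u   [~->-rule on 2]
5. ~[]<>(p & s), u   [~->-rule on 2]
6. p, u   [&-rule on 4]
7. s, u   [&-rule on 4]
8. ~<>(p & s), v   [~[]-rule on 5: fresh world v, uRv]
9. ~(p & s), u   [~<>-rule on 8 via vRu]
10. ~(p & s), v   [~<>-rule on 8 via vRv]
11. ~s, u   [~&-rule on 9 (branches; this branch)]
Accessibility: uRu, uRv, vRu, vRv
Branch closes: s and ~s both at u.
Every branch closes (one shown): unsatisfiable in S5.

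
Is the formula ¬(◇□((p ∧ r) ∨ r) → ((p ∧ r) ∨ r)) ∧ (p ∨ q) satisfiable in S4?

1. ¬(◇□((p ∧ r) ∨ r) → ((p ∧ r) ∨ r)) ∧ (p ∨ q), w0
2. ¬(◇□((p ∧ r) ∨ r) → ((p ∧ r) ∨ r)), w0
3. p ∨ q, w0
4. ◇□((p ∧ r) ∨ r), w0
5. ¬((p ∧ r) ∨ r), w0
6. ¬(p ∧ r), w0
7. ¬r, w0
8. q, w0
9. □((p ∧ r) ∨ r), w1
10. (p ∧ r) ∨ r, w1
11. r, w1
Accessibility: w0Rw0, w0Rw1, w1Rw1

Satisfiable (open branch found)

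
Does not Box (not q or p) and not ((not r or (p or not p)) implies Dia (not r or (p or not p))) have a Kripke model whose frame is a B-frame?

Unsatisfiable (every branch closes)

1. not Box (not q or p) and not ((not r or (p or not p)) implies Dia (not r or (p or not p))), w0
2. not Box (not q or p), w0
3. not ((not r or (p or not p)) implies Dia (not r or (p or not p))), w0
4. not r or (p or not p), w0
5. not Dia (not r or (p or not p)), w0
6. not (not r or (p or not p)), w0
7. r, w0
8. not (p or not p), w0
9. not p, w0
10. p, w0
Accessibility: w0Rw0
Branch closes: p and not p both at w0.
Every branch closes; the branch above is one of them.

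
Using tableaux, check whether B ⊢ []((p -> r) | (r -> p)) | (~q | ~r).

Yes, valid

Tableau for the negation ~([]((p -> r) | (r -> p)) | (~q | ~r)):
1. ~([]((p -> r) | (r -> p)) | (~q | ~r)), 0
2. ~[]((p -> r) | (r -> p)), 0
3. ~(~q | ~r), 0
4. q, 0
5. r, 0
6. ~((p -> r) | (r -> p)), 1
7. ~(p -> r), 1
8. ~(r -> p), 1
9. p, 1
10. ~r, 1
11. r, 1
12. ~p, 1
Accessibility: 0R0, 0R1, 1R0, 1R1
Branch closes: r and ~r both at 1.
Every branch of the negation's tableau closes; the branch above is one of them.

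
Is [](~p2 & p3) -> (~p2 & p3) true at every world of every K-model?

Tableau for the negation ~([](~p2 & p3) -> (~p2 & p3)):
1. ~([](~p2 & p3) -> (~p2 & p3)), w0
2. [](~p2 & p3), w0
3. ~(~p2 & p3), w0
4. ~p3, w0
The negation has an open branch (countermodel exists).

Not valid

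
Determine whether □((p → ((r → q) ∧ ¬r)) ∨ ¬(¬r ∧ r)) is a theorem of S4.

Tableau for the negation ¬□((p → ((r → q) ∧ ¬r)) ∨ ¬(¬r ∧ r)):
1. ¬□((p → ((r → q) ∧ ¬r)) ∨ ¬(¬r ∧ r)), 0
2. ¬((p → ((r → q) ∧ ¬r)) ∨ ¬(¬r ∧ r)), 1   [¬□-rule on 1: fresh world 1, 0R1]
3. ¬(p → ((r → q) ∧ ¬r)), 1   [¬∨-rule on 2]
4. ¬r ∧ r, 1   [¬∨-rule on 2]
5. p, 1   [¬→-rule on 3]
6. ¬((r → q) ∧ ¬r), 1   [¬→-rule on 3]
7. ¬r, 1   [∧-rule on 4]
8. r, 1   [∧-rule on 4]
Accessibility: 0R0, 0R1, 1R1
Branch closes: r and ¬r both at 1.
Every branch of the negation's tableau closes; the branch above is one of them.

Valid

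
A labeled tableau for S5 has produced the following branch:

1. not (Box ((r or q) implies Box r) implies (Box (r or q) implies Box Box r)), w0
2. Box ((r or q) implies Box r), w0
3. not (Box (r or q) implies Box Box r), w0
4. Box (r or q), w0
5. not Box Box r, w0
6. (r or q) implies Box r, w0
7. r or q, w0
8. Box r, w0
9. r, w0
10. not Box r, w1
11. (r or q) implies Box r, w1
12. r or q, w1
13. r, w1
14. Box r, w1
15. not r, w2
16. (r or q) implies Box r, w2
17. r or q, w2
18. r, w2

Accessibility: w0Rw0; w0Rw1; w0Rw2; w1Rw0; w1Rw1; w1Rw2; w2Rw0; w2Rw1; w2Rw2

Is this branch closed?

Both r and not r appear at w2.

Yes, closed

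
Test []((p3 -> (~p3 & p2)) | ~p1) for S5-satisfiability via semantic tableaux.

1. []((p3 -> (~p3 & p2)) | ~p1), w0
2. (p3 -> (~p3 & p2)) | ~p1, w0   [[]-rule on 1 via w0Rw0]
3. ~p1, w0   [|-rule on 2 (branches; this branch)]
Accessibility: w0Rw0

Satisfiable (open branch found)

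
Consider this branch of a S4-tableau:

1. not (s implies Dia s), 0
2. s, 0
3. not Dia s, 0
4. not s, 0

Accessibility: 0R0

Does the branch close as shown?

Closed

Both s and not s appear at 0.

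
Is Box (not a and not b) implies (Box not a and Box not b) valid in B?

Valid in B

Tableau for the negation not (Box (not a and not b) implies (Box not a and Box not b)):
1. not (Box (not a and not b) implies (Box not a and Box not b)), 0
2. Box (not a and not b), 0   [neg-implies-rule on 1]
3. not (Box not a and Box not b), 0   [neg-implies-rule on 1]
4. not a and not b, 0   [Box-rule on 2 via 0R0]
5. not a, 0   [and-rule on 4]
6. not b, 0   [and-rule on 4]
7. not Box not b, 0   [neg-and-rule on 3 (branches; this branch)]
8. b, 1   [neg-Box-rule on 7: fresh world 1, 0R1]
9. not a and not b, 1   [Box-rule on 2 via 0R1]
10. not a, 1   [and-rule on 9]
11. not b, 1   [and-rule on 9]
Accessibility: 0R0, 0R1, 1R0, 1R1
Branch closes: b and not b both at 1.
Every branch of the negation's tableau closes; the branch above is one of them.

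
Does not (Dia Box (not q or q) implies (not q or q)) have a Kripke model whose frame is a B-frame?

1. not (Dia Box (not q or q) implies (not q or q)), w0
2. Dia Box (not q or q), w0   [neg-implies-rule on 1]
3. not (not q or q), w0   [neg-implies-rule on 1]
4. q, w0   [neg-or-rule on 3]
5. not q, w0   [neg-or-rule on 3]
Accessibility: w0Rw0
Branch closes: q and not q both at w0.
(One branch shown.) All branches close.

No, unsatisfiable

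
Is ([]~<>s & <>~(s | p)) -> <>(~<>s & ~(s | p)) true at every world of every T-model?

Tableau for the negation ~(([]~<>s & <>~(s | p)) -> <>(~<>s & ~(s | p))):
1. ~(([]~<>s & <>~(s | p)) -> <>(~<>s & ~(s | p))), w0
2. []~<>s & <>~(s | p), w0
3. ~<>(~<>s & ~(s | p)), w0
4. []~<>s, w0
5. <>~(s | p), w0
6. ~(~<>s & ~(s | p)), w0
7. ~<>s, w0
8. ~s, w0
9. <>s, w0
10. ~(s | p), w1
11. ~s, w1
12. ~p, w1
13. ~(~<>s & ~(s | p)), w1
14. ~<>s, w1
15. <>s, w1
16. s, w2
17. ~(~<>s & ~(s | p)), w2
18. ~<>s, w2
19. ~s, w2
Accessibility: w0Rw0, w0Rw1, w0Rw2, w1Rw1, w2Rw2
Branch closes: s and ~s both at w2.
All branches of the negation close; one closing branch shown above.

Valid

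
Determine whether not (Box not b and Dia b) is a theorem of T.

Valid

Tableau for the negation Box not b and Dia b:
1. Box not b and Dia b, 0
2. Box not b, 0
3. Dia b, 0
4. not b, 0
5. b, 1
6. not b, 1
Accessibility: 0R0, 0R1, 1R1
Branch closes: b and not b both at 1.
Every branch of the negation's tableau closes; the branch above is one of them.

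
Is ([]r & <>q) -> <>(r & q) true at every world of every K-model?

Tableau for the negation ~(([]r & <>q) -> <>(r & q)):
1. ~(([]r & <>q) -> <>(r & q)), 0
2. []r & <>q, 0   [~->-rule on 1]
3. ~<>(r & q), 0   [~->-rule on 1]
4. []r, 0   [&-rule on 2]
5. <>q, 0   [&-rule on 2]
6. q, 1   [<>-rule on 5: fresh world 1, 0R1]
7. ~(r & q), 1   [~<>-rule on 3 via 0R1]
8. r, 1   [[]-rule on 4 via 0R1]
9. ~q, 1   [~&-rule on 7 (branches; this branch)]
Accessibility: 0R1
Branch closes: q and ~q both at 1.
All branches of the negation close; one closing branch shown above.

Valid in K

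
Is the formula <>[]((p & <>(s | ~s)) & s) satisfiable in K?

1. <>[]((p & <>(s | ~s)) & s), 0
2. []((p & <>(s | ~s)) & s), 1   [<>-rule on 1: fresh world 1, 0R1]
Accessibility: 0R1

Satisfiable (open branch found)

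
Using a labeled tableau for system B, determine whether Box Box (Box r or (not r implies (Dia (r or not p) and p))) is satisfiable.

Satisfiable

1. Box Box (Box r or (not r implies (Dia (r or not p) and p))), w0
2. Box (Box r or (not r implies (Dia (r or not p) and p))), w0   [Box-rule on 1 via w0Rw0]
3. Box r or (not r implies (Dia (r or not p) and p)), w0   [Box-rule on 2 via w0Rw0]
4. not r implies (Dia (r or not p) and p), w0   [or-rule on 3 (branches; this branch)]
5. Dia (r or not p) and p, w0   [implies-rule on 4 (branches; this branch)]
6. Dia (r or not p), w0   [and-rule on 5]
7. p, w0   [and-rule on 5]
8. r or not p, w1   [Dia-rule on 6: fresh world w1, w0Rw1]
9. Box (Box r or (not r implies (Dia (r or not p) and p))), w1   [Box-rule on 1 via w0Rw1]
10. Box r or (not r implies (Dia (r or not p) and p)), w1   [Box-rule on 2 via w0Rw1]
11. not p, w1   [or-rule on 8 (branches; this branch)]
12. not r implies (Dia (r or not p) and p), w1   [or-rule on 10 (branches; this branch)]
13. r, w1   [implies-rule on 12 (branches; this branch)]
Accessibility: w0Rw0, w0Rw1, w1Rw0, w1Rw1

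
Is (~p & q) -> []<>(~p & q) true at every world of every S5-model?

Tableau for the negation ~((~p & q) -> []<>(~p & q)):
1. ~((~p & q) -> []<>(~p & q)), 0
2. ~p & q, 0
3. ~[]<>(~p & q), 0
4. ~p, 0
5. q, 0
6. ~<>(~p & q), 1
7. ~(~p & q), 0
8. ~(~p & q), 1
9. ~q, 0
Accessibility: 0R0, 0R1, 1R0, 1R1
Branch closes: q and ~q both at 0.
Every branch of the negation's tableau closes; the branch above is one of them.

Valid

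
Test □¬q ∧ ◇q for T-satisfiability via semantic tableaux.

1. □¬q ∧ ◇q, w0
2. □¬q, w0
3. ◇q, w0
4. ¬q, w0
5. q, w1
6. ¬q, w1
Accessibility: w0Rw0, w0Rw1, w1Rw1
Branch closes: q and ¬q both at w1.
Every branch closes; the branch above is one of them.

No, unsatisfiable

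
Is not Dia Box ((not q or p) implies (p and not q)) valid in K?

Tableau for the negation Dia Box ((not q or p) implies (p and not q)):
1. Dia Box ((not q or p) implies (p and not q)), w0
2. Box ((not q or p) implies (p and not q)), w1   [Dia-rule on 1: fresh world w1, w0Rw1]
Accessibility: w0Rw1
The negation has an open branch (countermodel exists).

Not valid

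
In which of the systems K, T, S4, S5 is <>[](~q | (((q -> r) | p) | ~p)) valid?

K-tableau for the negation ~<>[](~q | (((q -> r) | p) | ~p)):
1. ~<>[](~q | (((q -> r) | p) | ~p)), u
Complete open branch: countermodel on a K-frame, so not valid in K.
T-tableau for the negation ~<>[](~q | (((q -> r) | p) | ~p)):
1. ~<>[](~q | (((q -> r) | p) | ~p)), u
2. ~[](~q | (((q -> r) | p) | ~p)), u
3. ~(~q | (((q -> r) | p) | ~p)), v
4. q, v
5. ~(((q -> r) | p) | ~p), v
6. ~((q -> r) | p), v
7. p, v
8. ~(q -> r), v
9. ~p, v
Accessibility: uRu, uRv, vRv
Branch closes: p and ~p both at v.
Every branch closes (one shown): valid in T, hence also in S4, S5 (every theorem of T is a theorem of S4 and S5).

T, S4, S5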